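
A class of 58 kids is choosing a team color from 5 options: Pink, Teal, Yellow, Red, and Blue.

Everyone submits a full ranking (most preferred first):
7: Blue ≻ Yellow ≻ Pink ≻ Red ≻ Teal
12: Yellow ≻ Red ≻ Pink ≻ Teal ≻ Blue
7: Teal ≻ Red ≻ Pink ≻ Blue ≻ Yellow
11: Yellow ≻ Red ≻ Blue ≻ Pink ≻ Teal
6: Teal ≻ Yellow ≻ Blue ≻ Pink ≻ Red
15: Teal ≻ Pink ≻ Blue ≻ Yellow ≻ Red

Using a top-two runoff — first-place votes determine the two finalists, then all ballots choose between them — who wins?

Yellow

Round 1 first-place votes: Pink 0, Teal 28, Yellow 23, Red 0, Blue 7. Teal and Yellow advance.
Runoff: Teal is ranked above Yellow on 28 ballots, Yellow above Teal on 30.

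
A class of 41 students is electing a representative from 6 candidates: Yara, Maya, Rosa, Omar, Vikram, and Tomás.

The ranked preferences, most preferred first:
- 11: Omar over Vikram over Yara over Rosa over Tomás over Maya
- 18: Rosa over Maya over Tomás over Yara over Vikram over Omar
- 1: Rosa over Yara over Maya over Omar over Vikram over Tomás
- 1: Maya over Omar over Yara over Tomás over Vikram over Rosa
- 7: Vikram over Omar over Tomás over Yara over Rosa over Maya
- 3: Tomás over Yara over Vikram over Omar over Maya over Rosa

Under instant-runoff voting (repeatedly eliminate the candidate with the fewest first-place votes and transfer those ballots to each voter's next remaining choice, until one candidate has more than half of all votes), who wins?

Round 1: Yara 0, Maya 1, Rosa 19, Omar 11, Vikram 7, Tomás 3. Yara eliminated.
Round 2: Maya 1, Rosa 19, Omar 11, Vikram 7, Tomás 3. Maya eliminated.
Round 3: Rosa 19, Omar 12, Vikram 7, Tomás 3. Tomás eliminated.
Round 4: Rosa 19, Omar 12, Vikram 10. Vikram eliminated.
Round 5: Rosa 19, Omar 22. Omar has a majority (≥21).

Omar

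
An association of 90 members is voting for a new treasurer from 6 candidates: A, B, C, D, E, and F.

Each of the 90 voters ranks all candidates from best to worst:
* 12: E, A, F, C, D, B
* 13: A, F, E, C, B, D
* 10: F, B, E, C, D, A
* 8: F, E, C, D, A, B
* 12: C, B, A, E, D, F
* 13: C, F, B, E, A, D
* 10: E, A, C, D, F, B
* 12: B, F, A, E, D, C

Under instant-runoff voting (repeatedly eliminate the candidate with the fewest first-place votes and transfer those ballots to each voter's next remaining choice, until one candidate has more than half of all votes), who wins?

F

Round 1: A 13, B 12, C 25, D 0, E 22, F 18. D eliminated.
Round 2: A 13, B 12, C 25, E 22, F 18. B eliminated.
Round 3: A 13, C 25, E 22, F 30. A eliminated.
Round 4: C 25, E 22, F 43. E eliminated.
Round 5: C 35, F 55. F has a majority (≥46).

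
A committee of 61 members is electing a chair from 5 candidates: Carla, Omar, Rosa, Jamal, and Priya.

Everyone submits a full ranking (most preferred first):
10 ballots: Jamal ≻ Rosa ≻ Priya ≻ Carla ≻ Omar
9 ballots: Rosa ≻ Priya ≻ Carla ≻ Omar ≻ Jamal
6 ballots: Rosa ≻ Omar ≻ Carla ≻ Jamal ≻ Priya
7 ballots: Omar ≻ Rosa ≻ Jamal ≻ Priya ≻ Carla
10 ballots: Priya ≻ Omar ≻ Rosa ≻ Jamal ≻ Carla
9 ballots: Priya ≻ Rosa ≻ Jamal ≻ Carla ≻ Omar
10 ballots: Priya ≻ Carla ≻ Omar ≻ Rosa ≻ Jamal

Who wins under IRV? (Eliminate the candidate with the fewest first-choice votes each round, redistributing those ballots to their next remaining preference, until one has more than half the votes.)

Rosa

Round 1: Carla 0, Omar 7, Rosa 15, Jamal 10, Priya 29. Carla eliminated.
Round 2: Omar 7, Rosa 15, Jamal 10, Priya 29. Omar eliminated.
Round 3: Rosa 22, Jamal 10, Priya 29. Jamal eliminated.
Round 4: Rosa 32, Priya 29. Rosa has a majority (≥31).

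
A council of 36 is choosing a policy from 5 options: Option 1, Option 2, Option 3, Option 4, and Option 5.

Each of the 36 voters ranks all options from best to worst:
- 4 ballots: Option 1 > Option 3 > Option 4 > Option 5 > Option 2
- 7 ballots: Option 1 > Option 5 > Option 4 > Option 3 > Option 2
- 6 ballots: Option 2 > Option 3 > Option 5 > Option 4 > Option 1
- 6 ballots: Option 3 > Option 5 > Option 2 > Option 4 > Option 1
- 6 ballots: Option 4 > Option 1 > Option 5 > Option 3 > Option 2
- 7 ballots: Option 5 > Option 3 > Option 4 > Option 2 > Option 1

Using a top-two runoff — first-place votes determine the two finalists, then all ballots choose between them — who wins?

Round 1 first-place votes: Option 1 11, Option 2 6, Option 3 6, Option 4 6, Option 5 7. Option 1 and Option 5 advance.
Runoff: Option 1 is ranked above Option 5 on 17 ballots, Option 5 above Option 1 on 19.

Option 5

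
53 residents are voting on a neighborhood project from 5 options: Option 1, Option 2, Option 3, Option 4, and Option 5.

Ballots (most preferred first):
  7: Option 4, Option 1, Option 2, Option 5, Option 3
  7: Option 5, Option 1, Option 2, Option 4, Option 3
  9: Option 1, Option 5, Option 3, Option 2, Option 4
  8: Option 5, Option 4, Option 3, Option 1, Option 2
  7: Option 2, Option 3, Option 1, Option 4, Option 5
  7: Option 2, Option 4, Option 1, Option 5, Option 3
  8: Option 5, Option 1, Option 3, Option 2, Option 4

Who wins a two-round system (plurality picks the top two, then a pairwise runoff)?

Round 1 first-place votes: Option 1 9, Option 2 14, Option 3 0, Option 4 7, Option 5 23. Option 5 and Option 2 advance.
Runoff: Option 5 is ranked above Option 2 on 32 ballots, Option 2 above Option 5 on 21.

Option 5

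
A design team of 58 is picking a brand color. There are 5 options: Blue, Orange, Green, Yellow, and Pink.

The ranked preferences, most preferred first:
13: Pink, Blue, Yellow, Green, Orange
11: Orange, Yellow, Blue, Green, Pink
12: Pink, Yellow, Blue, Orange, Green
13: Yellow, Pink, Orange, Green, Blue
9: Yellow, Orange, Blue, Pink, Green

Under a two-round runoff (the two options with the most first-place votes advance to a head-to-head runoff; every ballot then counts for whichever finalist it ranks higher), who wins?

Yellow

Round 1 first-place votes: Blue 0, Orange 11, Green 0, Yellow 22, Pink 25. Pink and Yellow advance.
Runoff: Pink is ranked above Yellow on 25 ballots, Yellow above Pink on 33.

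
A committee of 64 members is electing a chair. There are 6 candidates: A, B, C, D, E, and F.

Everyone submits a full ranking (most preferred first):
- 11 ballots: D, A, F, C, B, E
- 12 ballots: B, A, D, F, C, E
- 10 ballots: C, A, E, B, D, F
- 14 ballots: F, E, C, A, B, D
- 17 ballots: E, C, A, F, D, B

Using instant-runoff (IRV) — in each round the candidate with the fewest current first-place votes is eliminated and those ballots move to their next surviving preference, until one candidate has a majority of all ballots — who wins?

Round 1: A 0, B 12, C 10, D 11, E 17, F 14. A eliminated.
Round 2: B 12, C 10, D 11, E 17, F 14. C eliminated.
Round 3: B 12, D 11, E 27, F 14. D eliminated.
Round 4: B 12, E 27, F 25. B eliminated.
Round 5: E 27, F 37. F has a majority (≥33).

F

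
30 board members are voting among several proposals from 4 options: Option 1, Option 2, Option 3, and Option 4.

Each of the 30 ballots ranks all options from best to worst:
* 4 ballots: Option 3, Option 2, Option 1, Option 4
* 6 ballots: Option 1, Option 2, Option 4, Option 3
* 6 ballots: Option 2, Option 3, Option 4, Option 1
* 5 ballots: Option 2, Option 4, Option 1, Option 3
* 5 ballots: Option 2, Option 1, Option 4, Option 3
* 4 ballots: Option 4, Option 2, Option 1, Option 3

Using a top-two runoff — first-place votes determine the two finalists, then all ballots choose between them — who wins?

Round 1 first-place votes: Option 1 6, Option 2 16, Option 3 4, Option 4 4. Option 2 and Option 1 advance.
Runoff: Option 2 is ranked above Option 1 on 24 ballots, Option 1 above Option 2 on 6.

Option 2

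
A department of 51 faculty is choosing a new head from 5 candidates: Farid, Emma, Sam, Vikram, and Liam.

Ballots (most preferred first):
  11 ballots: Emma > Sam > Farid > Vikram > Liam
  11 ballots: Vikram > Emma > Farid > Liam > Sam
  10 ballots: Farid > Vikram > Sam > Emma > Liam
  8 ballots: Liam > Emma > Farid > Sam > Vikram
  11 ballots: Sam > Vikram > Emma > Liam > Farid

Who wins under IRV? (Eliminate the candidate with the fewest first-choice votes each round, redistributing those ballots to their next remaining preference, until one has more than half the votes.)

Round 1: Farid 10, Emma 11, Sam 11, Vikram 11, Liam 8. Liam eliminated.
Round 2: Farid 10, Emma 19, Sam 11, Vikram 11. Farid eliminated.
Round 3: Emma 19, Sam 11, Vikram 21. Sam eliminated.
Round 4: Emma 19, Vikram 32. Vikram has a majority (≥26).

Vikram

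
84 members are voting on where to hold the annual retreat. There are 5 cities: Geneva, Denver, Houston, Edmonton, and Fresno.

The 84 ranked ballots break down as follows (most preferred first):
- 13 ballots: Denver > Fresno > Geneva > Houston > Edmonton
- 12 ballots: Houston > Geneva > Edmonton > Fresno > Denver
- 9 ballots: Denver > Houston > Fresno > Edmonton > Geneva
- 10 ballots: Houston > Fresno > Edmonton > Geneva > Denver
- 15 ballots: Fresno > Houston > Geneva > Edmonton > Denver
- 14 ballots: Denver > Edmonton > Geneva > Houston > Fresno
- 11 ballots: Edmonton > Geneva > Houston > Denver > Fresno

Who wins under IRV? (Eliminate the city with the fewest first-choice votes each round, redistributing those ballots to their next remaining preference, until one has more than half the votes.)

Round 1: Geneva 0, Denver 36, Houston 22, Edmonton 11, Fresno 15. Geneva eliminated.
Round 2: Denver 36, Houston 22, Edmonton 11, Fresno 15. Edmonton eliminated.
Round 3: Denver 36, Houston 33, Fresno 15. Fresno eliminated.
Round 4: Denver 36, Houston 48. Houston has a majority (≥43).

Houston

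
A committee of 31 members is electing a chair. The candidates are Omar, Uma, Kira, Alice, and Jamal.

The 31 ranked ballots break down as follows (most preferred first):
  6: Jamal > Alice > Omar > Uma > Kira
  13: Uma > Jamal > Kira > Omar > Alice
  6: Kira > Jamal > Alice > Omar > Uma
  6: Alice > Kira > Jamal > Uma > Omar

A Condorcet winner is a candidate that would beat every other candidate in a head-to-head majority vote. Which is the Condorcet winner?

Jamal

Jamal vs Omar: 31–0
Jamal vs Uma: 18–13
Jamal vs Kira: 19–12
Jamal vs Alice: 25–6
Jamal beats every other candidate.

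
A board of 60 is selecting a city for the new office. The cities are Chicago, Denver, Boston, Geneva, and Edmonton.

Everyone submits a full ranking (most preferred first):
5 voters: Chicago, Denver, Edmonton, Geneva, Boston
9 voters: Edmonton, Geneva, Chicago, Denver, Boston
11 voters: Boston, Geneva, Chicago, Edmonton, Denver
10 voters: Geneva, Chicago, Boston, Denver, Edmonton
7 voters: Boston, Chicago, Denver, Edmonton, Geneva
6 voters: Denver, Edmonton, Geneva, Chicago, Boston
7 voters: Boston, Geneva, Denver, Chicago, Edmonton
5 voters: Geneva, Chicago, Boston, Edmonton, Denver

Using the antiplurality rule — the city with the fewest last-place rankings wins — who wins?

Chicago

Last-place votes: Chicago 0, Denver 16, Boston 20, Geneva 7, Edmonton 17.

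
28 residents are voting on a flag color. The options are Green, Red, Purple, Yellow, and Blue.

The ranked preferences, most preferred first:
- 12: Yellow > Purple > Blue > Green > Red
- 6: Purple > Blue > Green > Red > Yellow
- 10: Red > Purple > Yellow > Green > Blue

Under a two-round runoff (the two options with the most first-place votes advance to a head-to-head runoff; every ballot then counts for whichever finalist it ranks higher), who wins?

Red

Round 1 first-place votes: Green 0, Red 10, Purple 6, Yellow 12, Blue 0. Yellow and Red advance.
Runoff: Yellow is ranked above Red on 12 ballots, Red above Yellow on 16.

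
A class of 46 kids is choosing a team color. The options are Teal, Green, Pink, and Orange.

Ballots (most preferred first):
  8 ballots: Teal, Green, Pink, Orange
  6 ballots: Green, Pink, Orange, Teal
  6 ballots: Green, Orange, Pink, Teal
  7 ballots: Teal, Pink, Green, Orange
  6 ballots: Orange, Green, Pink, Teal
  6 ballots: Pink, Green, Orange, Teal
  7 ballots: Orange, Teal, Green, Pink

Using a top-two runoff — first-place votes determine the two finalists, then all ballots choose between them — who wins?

Orange

Round 1 first-place votes: Teal 15, Green 12, Pink 6, Orange 13. Teal and Orange advance.
Runoff: Teal is ranked above Orange on 15 ballots, Orange above Teal on 31.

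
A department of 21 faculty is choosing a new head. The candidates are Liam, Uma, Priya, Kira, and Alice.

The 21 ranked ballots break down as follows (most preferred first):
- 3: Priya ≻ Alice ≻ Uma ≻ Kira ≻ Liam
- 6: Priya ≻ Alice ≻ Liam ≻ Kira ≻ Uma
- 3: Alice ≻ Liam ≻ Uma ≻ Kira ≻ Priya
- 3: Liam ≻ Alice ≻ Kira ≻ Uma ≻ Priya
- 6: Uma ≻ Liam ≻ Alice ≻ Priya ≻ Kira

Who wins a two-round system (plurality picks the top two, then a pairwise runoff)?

Round 1 first-place votes: Liam 3, Uma 6, Priya 9, Kira 0, Alice 3. Priya and Uma advance.
Runoff: Priya is ranked above Uma on 9 ballots, Uma above Priya on 12.

Uma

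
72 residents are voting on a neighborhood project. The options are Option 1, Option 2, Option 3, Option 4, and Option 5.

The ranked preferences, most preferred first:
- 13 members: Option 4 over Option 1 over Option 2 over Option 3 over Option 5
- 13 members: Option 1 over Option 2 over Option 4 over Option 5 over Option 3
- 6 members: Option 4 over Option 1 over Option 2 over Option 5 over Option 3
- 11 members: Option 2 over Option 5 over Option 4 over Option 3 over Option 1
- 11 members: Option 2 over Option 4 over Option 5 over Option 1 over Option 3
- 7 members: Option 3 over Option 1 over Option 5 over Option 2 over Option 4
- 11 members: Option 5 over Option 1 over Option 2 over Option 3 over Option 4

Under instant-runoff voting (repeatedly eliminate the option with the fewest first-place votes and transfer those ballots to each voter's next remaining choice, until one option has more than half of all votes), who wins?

Round 1: Option 1 13, Option 2 22, Option 3 7, Option 4 19, Option 5 11. Option 3 eliminated.
Round 2: Option 1 20, Option 2 22, Option 4 19, Option 5 11. Option 5 eliminated.
Round 3: Option 1 31, Option 2 22, Option 4 19. Option 4 eliminated.
Round 4: Option 1 50, Option 2 22. Option 1 has a majority (≥37).

Option 1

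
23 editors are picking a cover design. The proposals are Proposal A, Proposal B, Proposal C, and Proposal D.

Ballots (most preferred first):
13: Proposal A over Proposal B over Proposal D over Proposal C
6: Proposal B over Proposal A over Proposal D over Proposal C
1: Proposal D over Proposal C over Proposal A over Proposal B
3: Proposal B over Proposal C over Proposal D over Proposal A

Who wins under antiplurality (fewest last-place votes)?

Last-place votes: Proposal A 3, Proposal B 1, Proposal C 19, Proposal D 0.

Proposal D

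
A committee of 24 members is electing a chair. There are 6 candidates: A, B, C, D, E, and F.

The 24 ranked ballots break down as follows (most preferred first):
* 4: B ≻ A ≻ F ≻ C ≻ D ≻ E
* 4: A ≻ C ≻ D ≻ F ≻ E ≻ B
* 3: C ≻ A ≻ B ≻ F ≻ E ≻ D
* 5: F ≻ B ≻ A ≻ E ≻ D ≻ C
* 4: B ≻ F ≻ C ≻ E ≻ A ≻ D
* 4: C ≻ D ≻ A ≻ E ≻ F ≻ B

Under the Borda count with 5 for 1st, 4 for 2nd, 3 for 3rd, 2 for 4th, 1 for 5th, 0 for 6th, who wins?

A: 4×4 + 4×5 + 3×4 + 5×3 + 4×1 + 4×3 = 79
B: 4×5 + 4×0 + 3×3 + 5×4 + 4×5 + 4×0 = 69
C: 4×2 + 4×4 + 3×5 + 5×0 + 4×3 + 4×5 = 71
D: 4×1 + 4×3 + 3×0 + 5×1 + 4×0 + 4×4 = 37
E: 4×0 + 4×1 + 3×1 + 5×2 + 4×2 + 4×2 = 33
F: 4×3 + 4×2 + 3×2 + 5×5 + 4×4 + 4×1 = 71

A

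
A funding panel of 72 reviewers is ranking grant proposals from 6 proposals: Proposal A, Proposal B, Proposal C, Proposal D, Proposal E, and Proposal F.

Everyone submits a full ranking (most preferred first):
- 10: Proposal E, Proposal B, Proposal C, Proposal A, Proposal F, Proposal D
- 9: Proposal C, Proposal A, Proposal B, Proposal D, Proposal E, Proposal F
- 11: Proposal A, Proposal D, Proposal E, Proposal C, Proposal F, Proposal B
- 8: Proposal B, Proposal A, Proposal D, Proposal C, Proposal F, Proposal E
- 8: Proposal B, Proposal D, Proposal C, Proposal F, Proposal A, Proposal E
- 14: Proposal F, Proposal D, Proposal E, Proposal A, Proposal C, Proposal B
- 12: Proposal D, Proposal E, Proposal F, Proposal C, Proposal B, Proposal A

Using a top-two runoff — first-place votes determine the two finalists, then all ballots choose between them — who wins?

Round 1 first-place votes: Proposal A 11, Proposal B 16, Proposal C 9, Proposal D 12, Proposal E 10, Proposal F 14. Proposal B and Proposal F advance.
Runoff: Proposal B is ranked above Proposal F on 35 ballots, Proposal F above Proposal B on 37.

Proposal F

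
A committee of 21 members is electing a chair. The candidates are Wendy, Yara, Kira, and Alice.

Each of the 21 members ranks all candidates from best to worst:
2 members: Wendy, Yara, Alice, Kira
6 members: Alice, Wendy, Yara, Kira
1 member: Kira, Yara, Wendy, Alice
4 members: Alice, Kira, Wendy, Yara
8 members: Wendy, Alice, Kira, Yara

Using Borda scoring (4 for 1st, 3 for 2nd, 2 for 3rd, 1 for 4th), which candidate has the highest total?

Wendy: 2×4 + 6×3 + 1×2 + 4×2 + 8×4 = 68
Yara: 2×3 + 6×2 + 1×3 + 4×1 + 8×1 = 33
Kira: 2×1 + 6×1 + 1×4 + 4×3 + 8×2 = 40
Alice: 2×2 + 6×4 + 1×1 + 4×4 + 8×3 = 69

Alice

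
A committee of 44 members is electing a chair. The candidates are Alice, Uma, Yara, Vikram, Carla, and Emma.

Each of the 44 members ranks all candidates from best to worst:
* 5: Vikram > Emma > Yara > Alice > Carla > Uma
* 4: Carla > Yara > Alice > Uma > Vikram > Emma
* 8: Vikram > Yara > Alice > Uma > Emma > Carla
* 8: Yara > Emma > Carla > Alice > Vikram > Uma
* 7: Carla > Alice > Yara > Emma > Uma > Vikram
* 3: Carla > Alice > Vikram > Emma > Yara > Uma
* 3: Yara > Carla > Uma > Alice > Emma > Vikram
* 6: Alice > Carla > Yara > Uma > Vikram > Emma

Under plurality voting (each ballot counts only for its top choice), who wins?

First-place votes: Alice 6, Uma 0, Yara 11, Vikram 13, Carla 14, Emma 0.

Carla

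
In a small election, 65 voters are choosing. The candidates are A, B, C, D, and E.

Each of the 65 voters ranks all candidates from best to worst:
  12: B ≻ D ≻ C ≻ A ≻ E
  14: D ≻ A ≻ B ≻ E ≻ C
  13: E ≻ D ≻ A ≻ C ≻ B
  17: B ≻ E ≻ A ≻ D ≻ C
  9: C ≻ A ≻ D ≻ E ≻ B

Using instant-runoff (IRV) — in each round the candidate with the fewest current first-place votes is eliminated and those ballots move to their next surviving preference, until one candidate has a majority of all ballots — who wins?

D

Round 1: A 0, B 29, C 9, D 14, E 13. A eliminated.
Round 2: B 29, C 9, D 14, E 13. C eliminated.
Round 3: B 29, D 23, E 13. E eliminated.
Round 4: B 29, D 36. D has a majority (≥33).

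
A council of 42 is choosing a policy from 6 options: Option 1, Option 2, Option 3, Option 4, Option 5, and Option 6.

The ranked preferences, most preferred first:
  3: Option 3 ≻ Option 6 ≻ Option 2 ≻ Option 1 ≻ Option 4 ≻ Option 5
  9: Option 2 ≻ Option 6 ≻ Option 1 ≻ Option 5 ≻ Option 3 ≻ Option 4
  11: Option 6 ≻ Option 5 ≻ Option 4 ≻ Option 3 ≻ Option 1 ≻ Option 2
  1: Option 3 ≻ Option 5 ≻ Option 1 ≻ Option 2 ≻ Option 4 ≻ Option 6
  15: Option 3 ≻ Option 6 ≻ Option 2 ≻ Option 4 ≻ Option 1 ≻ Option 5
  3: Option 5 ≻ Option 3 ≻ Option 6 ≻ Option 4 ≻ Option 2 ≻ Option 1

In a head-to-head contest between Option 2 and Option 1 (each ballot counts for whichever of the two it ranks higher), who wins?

Option 2

Option 2 is ranked above Option 1 on 30 ballots; Option 1 above Option 2 on 12.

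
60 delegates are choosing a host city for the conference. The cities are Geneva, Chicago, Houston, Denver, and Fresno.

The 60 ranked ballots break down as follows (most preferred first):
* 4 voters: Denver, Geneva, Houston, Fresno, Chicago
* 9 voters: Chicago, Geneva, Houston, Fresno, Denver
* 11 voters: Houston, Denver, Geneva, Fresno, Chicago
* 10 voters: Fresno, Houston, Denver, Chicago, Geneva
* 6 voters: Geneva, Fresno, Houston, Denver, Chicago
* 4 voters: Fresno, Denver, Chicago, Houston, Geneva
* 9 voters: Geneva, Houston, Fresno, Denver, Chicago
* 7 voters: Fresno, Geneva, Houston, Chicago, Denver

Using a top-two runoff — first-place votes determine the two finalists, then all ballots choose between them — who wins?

Geneva

Round 1 first-place votes: Geneva 15, Chicago 9, Houston 11, Denver 4, Fresno 21. Fresno and Geneva advance.
Runoff: Fresno is ranked above Geneva on 21 ballots, Geneva above Fresno on 39.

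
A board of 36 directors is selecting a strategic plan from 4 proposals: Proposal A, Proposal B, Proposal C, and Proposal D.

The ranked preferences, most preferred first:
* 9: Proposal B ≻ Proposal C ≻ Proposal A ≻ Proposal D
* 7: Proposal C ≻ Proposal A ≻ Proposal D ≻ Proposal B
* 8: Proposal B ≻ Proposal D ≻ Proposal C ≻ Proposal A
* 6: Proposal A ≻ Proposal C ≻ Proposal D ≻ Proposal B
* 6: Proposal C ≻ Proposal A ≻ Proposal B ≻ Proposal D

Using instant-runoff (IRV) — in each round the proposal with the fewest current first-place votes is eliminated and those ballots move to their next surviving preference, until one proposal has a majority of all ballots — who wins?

Round 1: Proposal A 6, Proposal B 17, Proposal C 13, Proposal D 0. Proposal D eliminated.
Round 2: Proposal A 6, Proposal B 17, Proposal C 13. Proposal A eliminated.
Round 3: Proposal B 17, Proposal C 19. Proposal C has a majority (≥19).

Proposal C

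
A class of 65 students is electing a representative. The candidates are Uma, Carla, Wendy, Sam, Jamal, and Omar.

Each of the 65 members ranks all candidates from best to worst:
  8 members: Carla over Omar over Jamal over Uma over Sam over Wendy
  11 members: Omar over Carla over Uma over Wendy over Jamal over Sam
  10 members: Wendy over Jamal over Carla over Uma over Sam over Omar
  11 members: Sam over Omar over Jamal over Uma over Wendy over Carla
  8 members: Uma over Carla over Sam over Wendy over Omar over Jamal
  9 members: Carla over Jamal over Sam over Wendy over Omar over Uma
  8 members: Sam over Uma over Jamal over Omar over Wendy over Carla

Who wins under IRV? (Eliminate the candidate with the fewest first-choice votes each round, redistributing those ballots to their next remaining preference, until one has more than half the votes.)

Carla

Round 1: Uma 8, Carla 17, Wendy 10, Sam 19, Jamal 0, Omar 11. Jamal eliminated.
Round 2: Uma 8, Carla 17, Wendy 10, Sam 19, Omar 11. Uma eliminated.
Round 3: Carla 25, Wendy 10, Sam 19, Omar 11. Wendy eliminated.
Round 4: Carla 35, Sam 19, Omar 11. Carla has a majority (≥33).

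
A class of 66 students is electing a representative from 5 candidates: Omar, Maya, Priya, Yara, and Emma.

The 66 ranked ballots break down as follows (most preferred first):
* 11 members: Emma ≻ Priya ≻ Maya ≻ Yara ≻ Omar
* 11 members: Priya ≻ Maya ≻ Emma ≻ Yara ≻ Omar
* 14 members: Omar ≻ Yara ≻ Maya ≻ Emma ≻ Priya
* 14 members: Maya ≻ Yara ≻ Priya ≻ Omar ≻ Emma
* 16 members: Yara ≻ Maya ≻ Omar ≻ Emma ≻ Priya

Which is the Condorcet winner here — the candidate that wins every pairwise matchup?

Maya

Maya vs Omar: 52–14
Maya vs Priya: 44–22
Maya vs Yara: 36–30
Maya vs Emma: 55–11
Maya beats every other candidate.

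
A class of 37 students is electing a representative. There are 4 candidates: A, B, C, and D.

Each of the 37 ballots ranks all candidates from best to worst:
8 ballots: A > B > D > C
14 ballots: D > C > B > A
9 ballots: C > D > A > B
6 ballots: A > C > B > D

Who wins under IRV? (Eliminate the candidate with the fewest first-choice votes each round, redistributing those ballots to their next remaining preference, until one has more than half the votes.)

D

Round 1: A 14, B 0, C 9, D 14. B eliminated.
Round 2: A 14, C 9, D 14. C eliminated.
Round 3: A 14, D 23. D has a majority (≥19).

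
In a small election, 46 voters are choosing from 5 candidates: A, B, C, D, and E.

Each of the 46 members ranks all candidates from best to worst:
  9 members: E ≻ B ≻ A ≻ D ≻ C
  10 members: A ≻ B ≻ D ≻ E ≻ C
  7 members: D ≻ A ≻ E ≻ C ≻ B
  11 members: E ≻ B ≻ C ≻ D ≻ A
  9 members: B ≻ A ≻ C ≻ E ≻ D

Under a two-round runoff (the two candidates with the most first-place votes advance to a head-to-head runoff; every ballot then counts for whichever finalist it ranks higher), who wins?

Round 1 first-place votes: A 10, B 9, C 0, D 7, E 20. E and A advance.
Runoff: E is ranked above A on 20 ballots, A above E on 26.

A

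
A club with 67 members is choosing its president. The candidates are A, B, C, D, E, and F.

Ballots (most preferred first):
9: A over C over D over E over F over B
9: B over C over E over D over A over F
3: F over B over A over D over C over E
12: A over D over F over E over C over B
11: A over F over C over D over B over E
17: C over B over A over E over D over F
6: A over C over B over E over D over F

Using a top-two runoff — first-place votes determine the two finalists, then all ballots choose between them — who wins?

A

Round 1 first-place votes: A 38, B 9, C 17, D 0, E 0, F 3. A and C advance.
Runoff: A is ranked above C on 41 ballots, C above A on 26.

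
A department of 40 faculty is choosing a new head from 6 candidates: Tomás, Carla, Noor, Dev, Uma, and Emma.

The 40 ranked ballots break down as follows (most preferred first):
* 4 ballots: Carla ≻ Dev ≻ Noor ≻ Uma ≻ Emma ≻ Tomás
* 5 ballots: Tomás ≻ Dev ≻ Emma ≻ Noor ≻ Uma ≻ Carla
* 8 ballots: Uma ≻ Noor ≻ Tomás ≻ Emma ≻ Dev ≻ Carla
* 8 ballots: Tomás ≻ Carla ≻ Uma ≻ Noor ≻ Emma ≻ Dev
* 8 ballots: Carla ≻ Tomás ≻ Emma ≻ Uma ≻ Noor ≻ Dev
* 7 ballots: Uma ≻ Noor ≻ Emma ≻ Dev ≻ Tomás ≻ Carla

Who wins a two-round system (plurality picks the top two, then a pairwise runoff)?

Round 1 first-place votes: Tomás 13, Carla 12, Noor 0, Dev 0, Uma 15, Emma 0. Uma and Tomás advance.
Runoff: Uma is ranked above Tomás on 19 ballots, Tomás above Uma on 21.

Tomás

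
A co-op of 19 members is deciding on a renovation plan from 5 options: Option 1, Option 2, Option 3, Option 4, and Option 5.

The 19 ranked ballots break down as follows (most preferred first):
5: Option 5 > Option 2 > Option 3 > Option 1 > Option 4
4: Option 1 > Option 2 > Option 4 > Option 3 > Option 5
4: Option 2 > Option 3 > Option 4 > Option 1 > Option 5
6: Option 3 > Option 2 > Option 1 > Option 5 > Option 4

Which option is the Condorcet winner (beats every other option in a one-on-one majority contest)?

Option 2 vs Option 1: 15–4
Option 2 vs Option 3: 13–6
Option 2 vs Option 4: 19–0
Option 2 vs Option 5: 14–5
Option 2 beats every other option.

Option 2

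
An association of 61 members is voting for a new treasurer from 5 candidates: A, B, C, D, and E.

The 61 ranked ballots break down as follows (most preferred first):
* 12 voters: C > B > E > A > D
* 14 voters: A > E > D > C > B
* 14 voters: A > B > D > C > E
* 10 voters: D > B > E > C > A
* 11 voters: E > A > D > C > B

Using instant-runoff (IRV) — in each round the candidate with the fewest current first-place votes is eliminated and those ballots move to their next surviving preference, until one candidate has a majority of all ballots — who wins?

E

Round 1: A 28, B 0, C 12, D 10, E 11. B eliminated.
Round 2: A 28, C 12, D 10, E 11. D eliminated.
Round 3: A 28, C 12, E 21. C eliminated.
Round 4: A 28, E 33. E has a majority (≥31).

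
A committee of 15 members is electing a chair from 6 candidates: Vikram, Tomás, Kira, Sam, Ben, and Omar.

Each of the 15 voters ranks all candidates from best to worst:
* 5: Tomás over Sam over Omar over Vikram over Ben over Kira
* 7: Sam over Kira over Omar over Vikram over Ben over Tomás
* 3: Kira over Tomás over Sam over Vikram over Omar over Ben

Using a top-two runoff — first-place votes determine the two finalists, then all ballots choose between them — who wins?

Tomás

Round 1 first-place votes: Vikram 0, Tomás 5, Kira 3, Sam 7, Ben 0, Omar 0. Sam and Tomás advance.
Runoff: Sam is ranked above Tomás on 7 ballots, Tomás above Sam on 8.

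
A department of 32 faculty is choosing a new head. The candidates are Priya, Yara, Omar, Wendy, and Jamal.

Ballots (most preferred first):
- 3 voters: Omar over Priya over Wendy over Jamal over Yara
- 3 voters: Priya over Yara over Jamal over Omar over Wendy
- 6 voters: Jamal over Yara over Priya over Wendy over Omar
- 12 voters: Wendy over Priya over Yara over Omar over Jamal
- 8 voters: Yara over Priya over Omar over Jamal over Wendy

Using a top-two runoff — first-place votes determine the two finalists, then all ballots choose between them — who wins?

Round 1 first-place votes: Priya 3, Yara 8, Omar 3, Wendy 12, Jamal 6. Wendy and Yara advance.
Runoff: Wendy is ranked above Yara on 15 ballots, Yara above Wendy on 17.

Yara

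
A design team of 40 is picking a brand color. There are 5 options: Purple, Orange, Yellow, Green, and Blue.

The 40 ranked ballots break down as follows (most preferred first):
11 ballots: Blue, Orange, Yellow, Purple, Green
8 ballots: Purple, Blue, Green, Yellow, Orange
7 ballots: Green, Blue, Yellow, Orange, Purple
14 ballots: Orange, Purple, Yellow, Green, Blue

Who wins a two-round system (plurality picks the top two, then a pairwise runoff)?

Blue

Round 1 first-place votes: Purple 8, Orange 14, Yellow 0, Green 7, Blue 11. Orange and Blue advance.
Runoff: Orange is ranked above Blue on 14 ballots, Blue above Orange on 26.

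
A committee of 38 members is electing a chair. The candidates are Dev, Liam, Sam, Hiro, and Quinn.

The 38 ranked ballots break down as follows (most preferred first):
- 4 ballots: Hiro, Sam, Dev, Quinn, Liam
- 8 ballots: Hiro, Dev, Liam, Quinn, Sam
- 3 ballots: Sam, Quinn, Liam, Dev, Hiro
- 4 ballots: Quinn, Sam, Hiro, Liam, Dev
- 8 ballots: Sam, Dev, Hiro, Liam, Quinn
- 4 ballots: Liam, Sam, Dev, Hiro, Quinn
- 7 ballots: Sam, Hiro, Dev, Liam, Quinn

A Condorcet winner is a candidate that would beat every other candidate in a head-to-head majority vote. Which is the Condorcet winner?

Sam

Sam vs Dev: 30–8
Sam vs Liam: 26–12
Sam vs Hiro: 26–12
Sam vs Quinn: 26–12
Sam beats every other candidate.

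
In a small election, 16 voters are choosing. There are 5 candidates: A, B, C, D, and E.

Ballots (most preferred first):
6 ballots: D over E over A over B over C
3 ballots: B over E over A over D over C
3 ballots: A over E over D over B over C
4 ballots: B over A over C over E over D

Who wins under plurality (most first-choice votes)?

First-place votes: A 3, B 7, C 0, D 6, E 0.

B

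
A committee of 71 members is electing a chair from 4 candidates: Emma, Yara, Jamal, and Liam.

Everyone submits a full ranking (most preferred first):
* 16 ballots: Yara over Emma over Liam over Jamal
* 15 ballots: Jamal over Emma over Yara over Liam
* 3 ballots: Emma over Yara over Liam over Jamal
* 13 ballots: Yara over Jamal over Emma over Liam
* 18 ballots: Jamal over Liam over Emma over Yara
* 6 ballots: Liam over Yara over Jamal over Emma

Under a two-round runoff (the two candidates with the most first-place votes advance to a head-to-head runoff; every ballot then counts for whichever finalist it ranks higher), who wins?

Round 1 first-place votes: Emma 3, Yara 29, Jamal 33, Liam 6. Jamal and Yara advance.
Runoff: Jamal is ranked above Yara on 33 ballots, Yara above Jamal on 38.

Yara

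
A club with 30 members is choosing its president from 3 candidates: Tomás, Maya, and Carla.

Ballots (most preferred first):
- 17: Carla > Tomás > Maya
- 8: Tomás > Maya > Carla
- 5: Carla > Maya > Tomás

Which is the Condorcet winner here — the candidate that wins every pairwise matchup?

Carla

Carla vs Tomás: 22–8
Carla vs Maya: 22–8
Carla beats every other candidate.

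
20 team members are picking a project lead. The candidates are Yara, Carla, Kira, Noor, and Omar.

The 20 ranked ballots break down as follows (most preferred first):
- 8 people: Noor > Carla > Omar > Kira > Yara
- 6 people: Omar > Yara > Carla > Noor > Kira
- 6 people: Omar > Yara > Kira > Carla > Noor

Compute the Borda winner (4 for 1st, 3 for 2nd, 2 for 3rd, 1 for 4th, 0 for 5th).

Yara: 8×0 + 6×3 + 6×3 = 36
Carla: 8×3 + 6×2 + 6×1 = 42
Kira: 8×1 + 6×0 + 6×2 = 20
Noor: 8×4 + 6×1 + 6×0 = 38
Omar: 8×2 + 6×4 + 6×4 = 64

Omar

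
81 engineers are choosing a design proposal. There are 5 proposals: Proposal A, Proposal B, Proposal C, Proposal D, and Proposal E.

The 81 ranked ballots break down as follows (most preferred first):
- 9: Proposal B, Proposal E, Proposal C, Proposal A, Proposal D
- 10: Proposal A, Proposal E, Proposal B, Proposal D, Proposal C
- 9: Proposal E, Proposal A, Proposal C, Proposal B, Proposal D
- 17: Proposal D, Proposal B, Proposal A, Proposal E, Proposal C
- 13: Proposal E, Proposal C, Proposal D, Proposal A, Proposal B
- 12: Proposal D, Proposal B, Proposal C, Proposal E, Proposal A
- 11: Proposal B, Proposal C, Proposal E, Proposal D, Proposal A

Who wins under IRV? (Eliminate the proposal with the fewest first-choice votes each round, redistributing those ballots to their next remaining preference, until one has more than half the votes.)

Round 1: Proposal A 10, Proposal B 20, Proposal C 0, Proposal D 29, Proposal E 22. Proposal C eliminated.
Round 2: Proposal A 10, Proposal B 20, Proposal D 29, Proposal E 22. Proposal A eliminated.
Round 3: Proposal B 20, Proposal D 29, Proposal E 32. Proposal B eliminated.
Round 4: Proposal D 29, Proposal E 52. Proposal E has a majority (≥41).

Proposal E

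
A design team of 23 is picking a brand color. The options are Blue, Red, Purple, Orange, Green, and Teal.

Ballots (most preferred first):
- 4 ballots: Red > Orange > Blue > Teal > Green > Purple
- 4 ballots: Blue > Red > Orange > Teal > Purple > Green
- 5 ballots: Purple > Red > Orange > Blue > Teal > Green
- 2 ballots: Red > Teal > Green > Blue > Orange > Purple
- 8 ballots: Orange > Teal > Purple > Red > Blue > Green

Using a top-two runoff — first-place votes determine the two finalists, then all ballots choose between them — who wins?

Red

Round 1 first-place votes: Blue 4, Red 6, Purple 5, Orange 8, Green 0, Teal 0. Orange and Red advance.
Runoff: Orange is ranked above Red on 8 ballots, Red above Orange on 15.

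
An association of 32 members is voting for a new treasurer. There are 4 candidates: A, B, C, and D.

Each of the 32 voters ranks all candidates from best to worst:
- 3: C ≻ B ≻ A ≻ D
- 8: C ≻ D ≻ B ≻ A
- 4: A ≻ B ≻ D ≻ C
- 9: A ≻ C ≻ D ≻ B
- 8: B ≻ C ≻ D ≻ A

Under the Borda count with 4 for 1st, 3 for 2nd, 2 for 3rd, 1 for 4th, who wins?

A: 3×2 + 8×1 + 4×4 + 9×4 + 8×1 = 74
B: 3×3 + 8×2 + 4×3 + 9×1 + 8×4 = 78
C: 3×4 + 8×4 + 4×1 + 9×3 + 8×3 = 99
D: 3×1 + 8×3 + 4×2 + 9×2 + 8×2 = 69

C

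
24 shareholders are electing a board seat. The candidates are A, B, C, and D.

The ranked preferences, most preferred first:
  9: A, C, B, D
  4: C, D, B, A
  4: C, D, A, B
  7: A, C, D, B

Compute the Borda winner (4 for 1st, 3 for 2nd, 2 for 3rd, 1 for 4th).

A: 9×4 + 4×1 + 4×2 + 7×4 = 76
B: 9×2 + 4×2 + 4×1 + 7×1 = 37
C: 9×3 + 4×4 + 4×4 + 7×3 = 80
D: 9×1 + 4×3 + 4×3 + 7×2 = 47

C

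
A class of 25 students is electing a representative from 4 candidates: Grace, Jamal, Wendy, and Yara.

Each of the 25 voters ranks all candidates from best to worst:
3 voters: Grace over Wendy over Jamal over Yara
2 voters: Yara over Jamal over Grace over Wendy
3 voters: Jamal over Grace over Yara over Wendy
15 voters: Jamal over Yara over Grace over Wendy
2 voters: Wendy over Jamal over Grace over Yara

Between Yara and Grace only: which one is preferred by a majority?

Yara

Yara is ranked above Grace on 17 ballots; Grace above Yara on 8.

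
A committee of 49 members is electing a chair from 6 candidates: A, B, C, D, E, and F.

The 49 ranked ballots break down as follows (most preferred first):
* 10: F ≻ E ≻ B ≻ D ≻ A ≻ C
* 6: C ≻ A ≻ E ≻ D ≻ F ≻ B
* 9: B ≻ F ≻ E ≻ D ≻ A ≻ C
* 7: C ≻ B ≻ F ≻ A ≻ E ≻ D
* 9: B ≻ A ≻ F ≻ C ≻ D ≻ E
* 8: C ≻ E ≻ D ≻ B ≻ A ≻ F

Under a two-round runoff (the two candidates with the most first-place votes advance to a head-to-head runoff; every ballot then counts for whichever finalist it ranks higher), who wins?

B

Round 1 first-place votes: A 0, B 18, C 21, D 0, E 0, F 10. C and B advance.
Runoff: C is ranked above B on 21 ballots, B above C on 28.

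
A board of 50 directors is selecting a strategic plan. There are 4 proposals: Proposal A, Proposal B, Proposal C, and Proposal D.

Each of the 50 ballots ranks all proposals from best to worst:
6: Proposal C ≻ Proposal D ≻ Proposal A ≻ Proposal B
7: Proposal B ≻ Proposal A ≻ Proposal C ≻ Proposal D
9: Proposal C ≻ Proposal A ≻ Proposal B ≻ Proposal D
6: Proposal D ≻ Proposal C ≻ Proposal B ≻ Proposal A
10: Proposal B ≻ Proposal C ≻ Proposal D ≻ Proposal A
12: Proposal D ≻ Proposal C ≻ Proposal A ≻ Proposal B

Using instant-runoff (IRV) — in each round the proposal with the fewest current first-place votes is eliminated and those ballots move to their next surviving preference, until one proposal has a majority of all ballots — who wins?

Proposal B

Round 1: Proposal A 0, Proposal B 17, Proposal C 15, Proposal D 18. Proposal A eliminated.
Round 2: Proposal B 17, Proposal C 15, Proposal D 18. Proposal C eliminated.
Round 3: Proposal B 26, Proposal D 24. Proposal B has a majority (≥26).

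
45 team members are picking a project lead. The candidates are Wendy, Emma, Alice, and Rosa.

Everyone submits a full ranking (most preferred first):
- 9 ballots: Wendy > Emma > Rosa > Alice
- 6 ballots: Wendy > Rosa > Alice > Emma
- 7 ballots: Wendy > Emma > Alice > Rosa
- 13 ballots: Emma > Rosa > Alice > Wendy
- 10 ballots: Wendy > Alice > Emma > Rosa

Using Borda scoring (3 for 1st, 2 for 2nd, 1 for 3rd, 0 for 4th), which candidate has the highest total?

Wendy: 9×3 + 6×3 + 7×3 + 13×0 + 10×3 = 96
Emma: 9×2 + 6×0 + 7×2 + 13×3 + 10×1 = 81
Alice: 9×0 + 6×1 + 7×1 + 13×1 + 10×2 = 46
Rosa: 9×1 + 6×2 + 7×0 + 13×2 + 10×0 = 47

Wendy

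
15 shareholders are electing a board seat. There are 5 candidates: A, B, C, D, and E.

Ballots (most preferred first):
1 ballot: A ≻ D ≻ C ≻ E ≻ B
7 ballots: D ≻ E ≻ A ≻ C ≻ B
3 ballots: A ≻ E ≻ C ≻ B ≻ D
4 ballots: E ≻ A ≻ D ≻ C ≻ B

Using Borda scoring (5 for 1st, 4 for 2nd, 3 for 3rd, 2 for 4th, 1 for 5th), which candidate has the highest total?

E

A: 1×5 + 7×3 + 3×5 + 4×4 = 57
B: 1×1 + 7×1 + 3×2 + 4×1 = 18
C: 1×3 + 7×2 + 3×3 + 4×2 = 34
D: 1×4 + 7×5 + 3×1 + 4×3 = 54
E: 1×2 + 7×4 + 3×4 + 4×5 = 62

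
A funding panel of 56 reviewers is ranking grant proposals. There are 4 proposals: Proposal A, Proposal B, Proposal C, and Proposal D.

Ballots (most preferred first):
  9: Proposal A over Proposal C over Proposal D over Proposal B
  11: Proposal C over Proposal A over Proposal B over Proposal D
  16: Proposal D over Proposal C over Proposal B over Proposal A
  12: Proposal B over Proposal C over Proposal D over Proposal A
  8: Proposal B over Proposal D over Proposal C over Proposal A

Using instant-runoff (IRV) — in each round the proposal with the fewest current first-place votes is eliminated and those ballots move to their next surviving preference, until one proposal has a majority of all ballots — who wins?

Round 1: Proposal A 9, Proposal B 20, Proposal C 11, Proposal D 16. Proposal A eliminated.
Round 2: Proposal B 20, Proposal C 20, Proposal D 16. Proposal D eliminated.
Round 3: Proposal B 20, Proposal C 36. Proposal C has a majority (≥29).

Proposal C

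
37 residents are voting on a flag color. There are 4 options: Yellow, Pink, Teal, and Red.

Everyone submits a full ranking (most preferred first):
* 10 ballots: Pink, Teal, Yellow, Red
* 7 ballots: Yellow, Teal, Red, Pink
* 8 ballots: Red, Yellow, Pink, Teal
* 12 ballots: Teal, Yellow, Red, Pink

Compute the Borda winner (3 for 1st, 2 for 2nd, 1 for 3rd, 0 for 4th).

Yellow

Yellow: 10×1 + 7×3 + 8×2 + 12×2 = 71
Pink: 10×3 + 7×0 + 8×1 + 12×0 = 38
Teal: 10×2 + 7×2 + 8×0 + 12×3 = 70
Red: 10×0 + 7×1 + 8×3 + 12×1 = 43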